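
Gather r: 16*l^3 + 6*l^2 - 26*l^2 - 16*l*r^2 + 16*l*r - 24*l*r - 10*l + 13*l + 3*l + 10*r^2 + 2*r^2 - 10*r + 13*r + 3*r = 16*l^3 - 20*l^2 + 6*l + r^2*(12 - 16*l) + r*(6 - 8*l)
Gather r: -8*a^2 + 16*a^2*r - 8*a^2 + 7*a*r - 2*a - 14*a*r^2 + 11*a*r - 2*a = -16*a^2 - 14*a*r^2 - 4*a + r*(16*a^2 + 18*a)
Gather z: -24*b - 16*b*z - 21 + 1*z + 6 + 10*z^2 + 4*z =-24*b + 10*z^2 + z*(5 - 16*b) - 15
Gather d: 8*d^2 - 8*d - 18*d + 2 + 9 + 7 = 8*d^2 - 26*d + 18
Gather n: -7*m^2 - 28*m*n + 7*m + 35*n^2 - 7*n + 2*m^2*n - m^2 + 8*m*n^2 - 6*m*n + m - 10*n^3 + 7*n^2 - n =-8*m^2 + 8*m - 10*n^3 + n^2*(8*m + 42) + n*(2*m^2 - 34*m - 8)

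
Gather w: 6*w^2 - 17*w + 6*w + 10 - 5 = 6*w^2 - 11*w + 5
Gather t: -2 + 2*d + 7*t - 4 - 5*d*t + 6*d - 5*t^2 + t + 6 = 8*d - 5*t^2 + t*(8 - 5*d)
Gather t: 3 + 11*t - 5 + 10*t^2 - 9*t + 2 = 10*t^2 + 2*t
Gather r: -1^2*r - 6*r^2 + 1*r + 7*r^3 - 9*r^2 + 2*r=7*r^3 - 15*r^2 + 2*r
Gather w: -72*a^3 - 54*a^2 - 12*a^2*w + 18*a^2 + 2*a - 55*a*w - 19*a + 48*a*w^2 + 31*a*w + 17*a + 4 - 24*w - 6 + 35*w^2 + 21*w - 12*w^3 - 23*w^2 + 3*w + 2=-72*a^3 - 36*a^2 - 12*w^3 + w^2*(48*a + 12) + w*(-12*a^2 - 24*a)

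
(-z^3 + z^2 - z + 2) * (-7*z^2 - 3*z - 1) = 7*z^5 - 4*z^4 + 5*z^3 - 12*z^2 - 5*z - 2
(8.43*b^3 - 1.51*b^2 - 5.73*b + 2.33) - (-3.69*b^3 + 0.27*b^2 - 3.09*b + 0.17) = 12.12*b^3 - 1.78*b^2 - 2.64*b + 2.16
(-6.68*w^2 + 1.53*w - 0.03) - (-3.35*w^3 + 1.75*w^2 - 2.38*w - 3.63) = 3.35*w^3 - 8.43*w^2 + 3.91*w + 3.6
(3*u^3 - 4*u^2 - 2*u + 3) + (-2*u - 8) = 3*u^3 - 4*u^2 - 4*u - 5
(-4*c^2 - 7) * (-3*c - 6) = 12*c^3 + 24*c^2 + 21*c + 42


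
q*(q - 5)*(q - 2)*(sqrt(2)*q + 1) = sqrt(2)*q^4 - 7*sqrt(2)*q^3 + q^3 - 7*q^2 + 10*sqrt(2)*q^2 + 10*q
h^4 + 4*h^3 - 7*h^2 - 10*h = h*(h - 2)*(h + 1)*(h + 5)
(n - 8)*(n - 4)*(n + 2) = n^3 - 10*n^2 + 8*n + 64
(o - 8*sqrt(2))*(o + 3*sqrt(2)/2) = o^2 - 13*sqrt(2)*o/2 - 24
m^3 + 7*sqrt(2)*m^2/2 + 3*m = m*(m + sqrt(2)/2)*(m + 3*sqrt(2))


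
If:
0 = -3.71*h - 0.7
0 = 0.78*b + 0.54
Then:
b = -0.69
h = -0.19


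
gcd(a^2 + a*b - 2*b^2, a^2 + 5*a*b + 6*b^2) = a + 2*b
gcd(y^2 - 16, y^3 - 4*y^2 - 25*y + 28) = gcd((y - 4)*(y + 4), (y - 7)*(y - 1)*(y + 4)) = y + 4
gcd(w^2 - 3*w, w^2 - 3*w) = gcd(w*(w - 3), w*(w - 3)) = w^2 - 3*w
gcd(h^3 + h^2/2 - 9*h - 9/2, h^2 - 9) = h^2 - 9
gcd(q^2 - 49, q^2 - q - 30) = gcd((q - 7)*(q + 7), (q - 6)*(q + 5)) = 1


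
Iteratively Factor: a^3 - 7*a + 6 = (a - 1)*(a^2 + a - 6) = (a - 2)*(a - 1)*(a + 3)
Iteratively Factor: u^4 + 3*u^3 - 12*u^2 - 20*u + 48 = (u - 2)*(u^3 + 5*u^2 - 2*u - 24) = (u - 2)^2*(u^2 + 7*u + 12) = (u - 2)^2*(u + 4)*(u + 3)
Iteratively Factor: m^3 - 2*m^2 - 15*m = (m - 5)*(m^2 + 3*m) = (m - 5)*(m + 3)*(m)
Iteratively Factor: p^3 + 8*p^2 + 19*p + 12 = (p + 1)*(p^2 + 7*p + 12) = (p + 1)*(p + 3)*(p + 4)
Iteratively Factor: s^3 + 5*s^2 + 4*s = (s + 1)*(s^2 + 4*s) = s*(s + 1)*(s + 4)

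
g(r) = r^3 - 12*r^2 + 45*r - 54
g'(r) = 3*r^2 - 24*r + 45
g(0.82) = -24.62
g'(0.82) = 27.34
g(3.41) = -0.44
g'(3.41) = -1.96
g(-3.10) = -338.61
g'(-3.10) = 148.23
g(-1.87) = -186.65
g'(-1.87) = 100.37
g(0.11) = -49.19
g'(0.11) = 42.40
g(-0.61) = -86.14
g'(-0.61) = 60.76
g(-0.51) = -80.20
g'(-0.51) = 58.02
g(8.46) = 73.34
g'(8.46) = 56.67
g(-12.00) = -4050.00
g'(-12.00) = 765.00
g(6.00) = 0.00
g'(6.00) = 9.00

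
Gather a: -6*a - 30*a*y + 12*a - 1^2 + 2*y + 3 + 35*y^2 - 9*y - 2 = a*(6 - 30*y) + 35*y^2 - 7*y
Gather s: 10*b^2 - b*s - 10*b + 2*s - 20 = 10*b^2 - 10*b + s*(2 - b) - 20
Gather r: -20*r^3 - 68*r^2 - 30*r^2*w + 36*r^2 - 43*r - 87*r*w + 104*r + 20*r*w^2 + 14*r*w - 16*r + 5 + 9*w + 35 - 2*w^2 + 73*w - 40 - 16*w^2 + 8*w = -20*r^3 + r^2*(-30*w - 32) + r*(20*w^2 - 73*w + 45) - 18*w^2 + 90*w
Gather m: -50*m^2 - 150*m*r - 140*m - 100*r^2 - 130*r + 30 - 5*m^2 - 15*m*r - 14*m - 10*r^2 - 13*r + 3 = -55*m^2 + m*(-165*r - 154) - 110*r^2 - 143*r + 33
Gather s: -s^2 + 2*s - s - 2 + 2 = -s^2 + s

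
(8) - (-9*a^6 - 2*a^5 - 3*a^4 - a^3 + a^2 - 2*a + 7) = 9*a^6 + 2*a^5 + 3*a^4 + a^3 - a^2 + 2*a + 1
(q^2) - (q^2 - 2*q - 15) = 2*q + 15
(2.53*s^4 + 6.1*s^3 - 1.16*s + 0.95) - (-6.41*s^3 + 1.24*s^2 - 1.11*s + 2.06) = 2.53*s^4 + 12.51*s^3 - 1.24*s^2 - 0.0499999999999998*s - 1.11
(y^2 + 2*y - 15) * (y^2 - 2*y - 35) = y^4 - 54*y^2 - 40*y + 525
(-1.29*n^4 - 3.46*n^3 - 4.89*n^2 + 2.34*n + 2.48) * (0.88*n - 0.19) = -1.1352*n^5 - 2.7997*n^4 - 3.6458*n^3 + 2.9883*n^2 + 1.7378*n - 0.4712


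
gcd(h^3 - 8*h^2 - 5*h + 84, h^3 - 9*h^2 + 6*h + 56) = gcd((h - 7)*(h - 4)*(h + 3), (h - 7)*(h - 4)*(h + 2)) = h^2 - 11*h + 28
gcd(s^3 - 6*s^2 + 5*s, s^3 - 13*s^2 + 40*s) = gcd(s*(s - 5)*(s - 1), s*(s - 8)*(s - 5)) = s^2 - 5*s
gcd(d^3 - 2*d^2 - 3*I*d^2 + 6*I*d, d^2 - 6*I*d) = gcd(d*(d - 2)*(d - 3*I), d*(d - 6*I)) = d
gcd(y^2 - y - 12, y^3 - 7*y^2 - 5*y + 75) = y + 3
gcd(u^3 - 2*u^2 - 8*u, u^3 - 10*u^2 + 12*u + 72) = u + 2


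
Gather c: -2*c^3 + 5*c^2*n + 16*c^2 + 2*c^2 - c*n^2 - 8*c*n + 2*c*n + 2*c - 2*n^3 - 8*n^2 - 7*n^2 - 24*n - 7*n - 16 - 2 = -2*c^3 + c^2*(5*n + 18) + c*(-n^2 - 6*n + 2) - 2*n^3 - 15*n^2 - 31*n - 18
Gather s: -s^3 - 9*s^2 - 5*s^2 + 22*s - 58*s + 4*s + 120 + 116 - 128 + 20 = -s^3 - 14*s^2 - 32*s + 128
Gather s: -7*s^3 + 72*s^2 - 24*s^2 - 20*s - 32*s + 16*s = -7*s^3 + 48*s^2 - 36*s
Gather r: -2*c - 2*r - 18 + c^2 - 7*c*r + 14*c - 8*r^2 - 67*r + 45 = c^2 + 12*c - 8*r^2 + r*(-7*c - 69) + 27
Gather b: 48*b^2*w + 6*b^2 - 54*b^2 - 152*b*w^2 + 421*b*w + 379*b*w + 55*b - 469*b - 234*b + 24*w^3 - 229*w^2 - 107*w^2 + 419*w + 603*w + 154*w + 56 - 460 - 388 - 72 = b^2*(48*w - 48) + b*(-152*w^2 + 800*w - 648) + 24*w^3 - 336*w^2 + 1176*w - 864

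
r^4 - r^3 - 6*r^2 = r^2*(r - 3)*(r + 2)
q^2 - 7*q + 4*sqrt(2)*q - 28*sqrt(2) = (q - 7)*(q + 4*sqrt(2))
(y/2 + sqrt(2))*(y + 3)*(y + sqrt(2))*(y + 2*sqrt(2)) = y^4/2 + 3*y^3/2 + 5*sqrt(2)*y^3/2 + 8*y^2 + 15*sqrt(2)*y^2/2 + 4*sqrt(2)*y + 24*y + 12*sqrt(2)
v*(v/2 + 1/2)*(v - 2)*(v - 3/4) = v^4/2 - 7*v^3/8 - 5*v^2/8 + 3*v/4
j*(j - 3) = j^2 - 3*j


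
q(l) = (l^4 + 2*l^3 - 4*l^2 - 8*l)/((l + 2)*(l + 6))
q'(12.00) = 18.59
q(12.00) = 93.33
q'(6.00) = 7.33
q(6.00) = 16.00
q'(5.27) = 6.05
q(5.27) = 11.12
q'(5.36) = 6.21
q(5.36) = 11.67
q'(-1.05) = -0.26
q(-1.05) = 0.61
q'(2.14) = 1.18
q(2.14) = 0.15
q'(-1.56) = 0.62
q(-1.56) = 0.55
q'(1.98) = 0.98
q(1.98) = -0.02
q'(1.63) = 0.56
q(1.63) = -0.29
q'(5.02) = 5.62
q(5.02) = 9.66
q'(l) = (4*l^3 + 6*l^2 - 8*l - 8)/((l + 2)*(l + 6)) - (l^4 + 2*l^3 - 4*l^2 - 8*l)/((l + 2)*(l + 6)^2) - (l^4 + 2*l^3 - 4*l^2 - 8*l)/((l + 2)^2*(l + 6))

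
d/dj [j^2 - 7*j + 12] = 2*j - 7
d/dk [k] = 1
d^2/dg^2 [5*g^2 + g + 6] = 10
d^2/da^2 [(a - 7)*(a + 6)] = 2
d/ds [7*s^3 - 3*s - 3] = 21*s^2 - 3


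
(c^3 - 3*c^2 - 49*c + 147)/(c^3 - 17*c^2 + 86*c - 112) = (c^2 + 4*c - 21)/(c^2 - 10*c + 16)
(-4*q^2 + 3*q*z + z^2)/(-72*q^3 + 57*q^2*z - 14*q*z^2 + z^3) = (4*q^2 - 3*q*z - z^2)/(72*q^3 - 57*q^2*z + 14*q*z^2 - z^3)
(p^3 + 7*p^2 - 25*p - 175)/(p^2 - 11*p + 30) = (p^2 + 12*p + 35)/(p - 6)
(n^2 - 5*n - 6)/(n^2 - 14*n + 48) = (n + 1)/(n - 8)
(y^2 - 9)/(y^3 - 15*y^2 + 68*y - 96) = (y + 3)/(y^2 - 12*y + 32)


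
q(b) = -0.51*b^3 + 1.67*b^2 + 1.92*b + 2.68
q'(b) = -1.53*b^2 + 3.34*b + 1.92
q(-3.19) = 30.10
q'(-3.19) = -24.30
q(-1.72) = 6.91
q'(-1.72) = -8.35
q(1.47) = 7.49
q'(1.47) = 3.52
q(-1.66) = 6.43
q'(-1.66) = -7.84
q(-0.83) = 2.53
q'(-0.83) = -1.91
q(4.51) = -1.48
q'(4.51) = -14.14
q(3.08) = 9.53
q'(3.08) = -2.31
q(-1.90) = 8.56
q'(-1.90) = -9.95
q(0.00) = 2.68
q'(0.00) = 1.92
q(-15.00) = 2070.88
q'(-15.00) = -392.43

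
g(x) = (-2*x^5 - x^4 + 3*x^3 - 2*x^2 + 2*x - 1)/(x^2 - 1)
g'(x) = -2*x*(-2*x^5 - x^4 + 3*x^3 - 2*x^2 + 2*x - 1)/(x^2 - 1)^2 + (-10*x^4 - 4*x^3 + 9*x^2 - 4*x + 2)/(x^2 - 1) = (-6*x^6 - 2*x^5 + 13*x^4 + 4*x^3 - 11*x^2 + 6*x - 2)/(x^4 - 2*x^2 + 1)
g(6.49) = -584.97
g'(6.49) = -264.75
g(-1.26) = -15.09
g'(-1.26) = -57.68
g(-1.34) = -11.40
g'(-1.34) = -37.28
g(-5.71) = 330.36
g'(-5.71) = -183.35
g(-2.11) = 6.23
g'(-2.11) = -24.28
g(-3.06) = 40.31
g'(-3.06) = -49.86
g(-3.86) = 92.14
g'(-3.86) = -81.08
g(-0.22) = 1.65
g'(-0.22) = -4.27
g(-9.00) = 1364.61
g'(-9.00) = -467.05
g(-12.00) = 3296.72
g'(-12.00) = -839.03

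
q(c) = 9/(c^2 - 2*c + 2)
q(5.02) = 0.52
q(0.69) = 8.21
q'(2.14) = -3.88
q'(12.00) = -0.01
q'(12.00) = -0.01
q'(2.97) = -1.49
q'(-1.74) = 0.68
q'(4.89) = -0.27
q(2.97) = 1.84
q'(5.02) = -0.25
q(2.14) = 3.91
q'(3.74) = -0.68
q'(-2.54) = 0.35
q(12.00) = 0.07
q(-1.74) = 1.06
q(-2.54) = 0.67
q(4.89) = 0.56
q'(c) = 9*(2 - 2*c)/(c^2 - 2*c + 2)^2 = 18*(1 - c)/(c^2 - 2*c + 2)^2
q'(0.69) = 4.64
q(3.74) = 1.06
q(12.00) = 0.07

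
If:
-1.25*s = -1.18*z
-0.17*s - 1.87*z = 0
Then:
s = 0.00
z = 0.00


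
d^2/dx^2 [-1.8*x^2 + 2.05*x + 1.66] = -3.60000000000000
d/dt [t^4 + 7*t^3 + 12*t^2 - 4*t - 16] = 4*t^3 + 21*t^2 + 24*t - 4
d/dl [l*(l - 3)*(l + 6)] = 3*l^2 + 6*l - 18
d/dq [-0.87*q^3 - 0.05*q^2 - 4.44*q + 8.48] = -2.61*q^2 - 0.1*q - 4.44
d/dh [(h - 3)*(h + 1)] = 2*h - 2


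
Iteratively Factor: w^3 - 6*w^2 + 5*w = (w - 5)*(w^2 - w) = (w - 5)*(w - 1)*(w)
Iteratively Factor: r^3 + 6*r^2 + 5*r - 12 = (r + 4)*(r^2 + 2*r - 3) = (r + 3)*(r + 4)*(r - 1)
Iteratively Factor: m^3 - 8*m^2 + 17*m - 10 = (m - 1)*(m^2 - 7*m + 10) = (m - 5)*(m - 1)*(m - 2)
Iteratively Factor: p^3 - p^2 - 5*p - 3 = (p + 1)*(p^2 - 2*p - 3) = (p - 3)*(p + 1)*(p + 1)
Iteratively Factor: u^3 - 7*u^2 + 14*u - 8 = (u - 2)*(u^2 - 5*u + 4) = (u - 2)*(u - 1)*(u - 4)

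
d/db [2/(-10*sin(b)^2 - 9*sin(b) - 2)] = 2*(20*sin(b) + 9)*cos(b)/(10*sin(b)^2 + 9*sin(b) + 2)^2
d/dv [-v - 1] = -1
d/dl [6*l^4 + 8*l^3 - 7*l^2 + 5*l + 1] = 24*l^3 + 24*l^2 - 14*l + 5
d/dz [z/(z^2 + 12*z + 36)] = (6 - z)/(z^3 + 18*z^2 + 108*z + 216)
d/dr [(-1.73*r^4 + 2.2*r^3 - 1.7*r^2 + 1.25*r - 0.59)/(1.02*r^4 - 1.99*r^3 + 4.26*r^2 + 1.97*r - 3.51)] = (1.1987*r^6 - 11.2716*r^5 - 8.0603*r^4 + 40.3394*r^3 - 35.3623*r^2 + 16.9608*r - 3.2252)/(1.0404*r^8 - 4.0596*r^7 + 12.6505*r^6 - 12.936*r^5 + 3.1466*r^4 + 30.7542*r^3 - 26.0243*r^2 - 13.8294*r + 12.3201)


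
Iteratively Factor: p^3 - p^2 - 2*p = (p + 1)*(p^2 - 2*p) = p*(p + 1)*(p - 2)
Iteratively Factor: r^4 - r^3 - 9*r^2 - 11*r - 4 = (r + 1)*(r^3 - 2*r^2 - 7*r - 4) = (r - 4)*(r + 1)*(r^2 + 2*r + 1) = (r - 4)*(r + 1)^2*(r + 1)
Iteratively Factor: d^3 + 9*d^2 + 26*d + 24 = (d + 4)*(d^2 + 5*d + 6) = (d + 3)*(d + 4)*(d + 2)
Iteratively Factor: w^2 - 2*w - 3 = (w - 3)*(w + 1)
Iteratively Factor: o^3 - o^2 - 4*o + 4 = (o + 2)*(o^2 - 3*o + 2) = (o - 1)*(o + 2)*(o - 2)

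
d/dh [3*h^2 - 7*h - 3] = 6*h - 7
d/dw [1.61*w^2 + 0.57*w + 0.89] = 3.22*w + 0.57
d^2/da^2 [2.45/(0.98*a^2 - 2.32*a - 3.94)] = (4.70596*a^2 - 11.14064*a - 2.45*(1.96*a - 2.32)*(3.92*a - 4.64) - 18.91988)/(-0.98*a^2 + 2.32*a + 3.94)^3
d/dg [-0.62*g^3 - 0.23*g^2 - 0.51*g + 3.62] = -1.86*g^2 - 0.46*g - 0.51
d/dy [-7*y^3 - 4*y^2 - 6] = y*(-21*y - 8)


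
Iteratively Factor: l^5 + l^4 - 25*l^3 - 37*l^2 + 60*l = (l)*(l^4 + l^3 - 25*l^2 - 37*l + 60) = l*(l - 5)*(l^3 + 6*l^2 + 5*l - 12) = l*(l - 5)*(l + 3)*(l^2 + 3*l - 4) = l*(l - 5)*(l + 3)*(l + 4)*(l - 1)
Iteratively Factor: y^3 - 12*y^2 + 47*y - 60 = (y - 4)*(y^2 - 8*y + 15) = (y - 4)*(y - 3)*(y - 5)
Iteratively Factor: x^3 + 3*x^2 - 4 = (x + 2)*(x^2 + x - 2) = (x + 2)^2*(x - 1)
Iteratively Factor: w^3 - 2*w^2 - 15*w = (w)*(w^2 - 2*w - 15) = w*(w + 3)*(w - 5)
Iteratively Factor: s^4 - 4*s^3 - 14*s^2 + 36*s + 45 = (s - 5)*(s^3 + s^2 - 9*s - 9) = (s - 5)*(s + 1)*(s^2 - 9) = (s - 5)*(s + 1)*(s + 3)*(s - 3)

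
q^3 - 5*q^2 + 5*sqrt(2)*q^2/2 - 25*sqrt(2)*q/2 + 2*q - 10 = (q - 5)*(q + sqrt(2)/2)*(q + 2*sqrt(2))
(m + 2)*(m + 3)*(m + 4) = m^3 + 9*m^2 + 26*m + 24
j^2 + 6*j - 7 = (j - 1)*(j + 7)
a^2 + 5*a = a*(a + 5)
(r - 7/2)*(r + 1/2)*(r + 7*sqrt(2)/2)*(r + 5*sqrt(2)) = r^4 - 3*r^3 + 17*sqrt(2)*r^3/2 - 51*sqrt(2)*r^2/2 + 133*r^2/4 - 105*r - 119*sqrt(2)*r/8 - 245/4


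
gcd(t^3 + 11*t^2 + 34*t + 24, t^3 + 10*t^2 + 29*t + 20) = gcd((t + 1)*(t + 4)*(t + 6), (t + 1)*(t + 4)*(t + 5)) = t^2 + 5*t + 4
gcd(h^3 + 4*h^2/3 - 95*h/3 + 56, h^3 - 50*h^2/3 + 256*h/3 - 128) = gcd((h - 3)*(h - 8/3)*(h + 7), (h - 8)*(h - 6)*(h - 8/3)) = h - 8/3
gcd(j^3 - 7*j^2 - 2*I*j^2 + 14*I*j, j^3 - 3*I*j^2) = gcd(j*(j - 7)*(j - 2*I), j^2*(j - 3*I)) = j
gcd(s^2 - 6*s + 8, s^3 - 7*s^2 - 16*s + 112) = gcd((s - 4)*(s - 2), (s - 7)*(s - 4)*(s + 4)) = s - 4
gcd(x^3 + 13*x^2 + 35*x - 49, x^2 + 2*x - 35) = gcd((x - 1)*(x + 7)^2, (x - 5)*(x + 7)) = x + 7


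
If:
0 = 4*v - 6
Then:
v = 3/2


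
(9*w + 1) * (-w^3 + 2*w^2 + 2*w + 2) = -9*w^4 + 17*w^3 + 20*w^2 + 20*w + 2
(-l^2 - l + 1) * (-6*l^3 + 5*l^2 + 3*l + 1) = 6*l^5 + l^4 - 14*l^3 + l^2 + 2*l + 1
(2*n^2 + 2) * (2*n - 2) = 4*n^3 - 4*n^2 + 4*n - 4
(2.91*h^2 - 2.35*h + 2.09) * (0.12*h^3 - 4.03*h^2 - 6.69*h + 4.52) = 0.3492*h^5 - 12.0093*h^4 - 9.7466*h^3 + 20.452*h^2 - 24.6041*h + 9.4468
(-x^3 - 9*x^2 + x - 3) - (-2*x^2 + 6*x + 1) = -x^3 - 7*x^2 - 5*x - 4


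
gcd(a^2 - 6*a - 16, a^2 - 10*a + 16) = a - 8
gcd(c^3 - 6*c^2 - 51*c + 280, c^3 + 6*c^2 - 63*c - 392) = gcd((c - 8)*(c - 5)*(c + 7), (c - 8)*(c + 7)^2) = c^2 - c - 56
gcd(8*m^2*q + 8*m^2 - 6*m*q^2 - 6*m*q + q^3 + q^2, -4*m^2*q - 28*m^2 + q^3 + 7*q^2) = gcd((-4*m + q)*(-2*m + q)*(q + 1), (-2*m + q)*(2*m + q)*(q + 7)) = -2*m + q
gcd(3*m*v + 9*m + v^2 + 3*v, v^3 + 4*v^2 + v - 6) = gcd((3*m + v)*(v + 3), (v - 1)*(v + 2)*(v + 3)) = v + 3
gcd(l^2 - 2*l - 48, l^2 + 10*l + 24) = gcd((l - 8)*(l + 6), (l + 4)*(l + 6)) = l + 6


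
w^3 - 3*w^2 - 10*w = w*(w - 5)*(w + 2)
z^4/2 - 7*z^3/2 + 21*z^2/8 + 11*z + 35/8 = (z/2 + 1/4)*(z - 5)*(z - 7/2)*(z + 1)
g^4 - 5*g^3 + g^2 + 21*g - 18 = (g - 3)^2*(g - 1)*(g + 2)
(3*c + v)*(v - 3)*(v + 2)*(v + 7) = 3*c*v^3 + 18*c*v^2 - 39*c*v - 126*c + v^4 + 6*v^3 - 13*v^2 - 42*v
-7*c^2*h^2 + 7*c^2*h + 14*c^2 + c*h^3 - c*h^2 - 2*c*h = (-7*c + h)*(h - 2)*(c*h + c)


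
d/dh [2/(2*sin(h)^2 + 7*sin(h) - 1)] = -2*(4*sin(h) + 7)*cos(h)/(7*sin(h) - cos(2*h))^2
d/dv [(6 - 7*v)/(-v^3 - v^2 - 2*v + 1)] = (7*v^3 + 7*v^2 + 14*v - (7*v - 6)*(3*v^2 + 2*v + 2) - 7)/(v^3 + v^2 + 2*v - 1)^2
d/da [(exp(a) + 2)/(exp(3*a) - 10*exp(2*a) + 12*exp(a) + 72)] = -2*exp(a)/(exp(3*a) - 18*exp(2*a) + 108*exp(a) - 216)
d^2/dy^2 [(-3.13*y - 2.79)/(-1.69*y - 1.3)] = (2.183818 - 3.5527136788005e-15*y)/(1.69*y + 1.3)^3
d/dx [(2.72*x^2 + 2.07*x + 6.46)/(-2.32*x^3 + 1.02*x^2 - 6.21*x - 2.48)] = (6.3104*x^4 + 9.6048*x^3 + 25.959*x^2 - 26.6696*x + 34.983)/(5.3824*x^6 - 4.7328*x^5 + 29.8548*x^4 - 1.1612*x^3 + 33.5049*x^2 + 30.8016*x + 6.1504)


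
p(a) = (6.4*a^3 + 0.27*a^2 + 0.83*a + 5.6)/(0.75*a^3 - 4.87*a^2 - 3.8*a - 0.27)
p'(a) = (-2.25*a^2 + 9.74*a + 3.8)*(6.4*a^3 + 0.27*a^2 + 0.83*a + 5.6)/(0.75*a^3 - 4.87*a^2 - 3.8*a - 0.27)^2 + (19.2*a^2 + 0.54*a + 0.83)/(0.75*a^3 - 4.87*a^2 - 3.8*a - 0.27) = (1.77635683940025e-15*a^5 - 31.3705*a^4 - 49.885*a^3 - 14.7679*a^2 + 54.3982*a + 21.0559)/(0.5625*a^6 - 7.305*a^5 + 18.0169*a^4 + 36.607*a^3 + 17.0698*a^2 + 2.052*a + 0.0729)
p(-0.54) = 17.32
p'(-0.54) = -125.12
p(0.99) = -1.60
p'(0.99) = -0.28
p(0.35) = -2.86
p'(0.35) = 7.62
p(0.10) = -8.16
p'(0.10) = 53.98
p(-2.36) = 2.79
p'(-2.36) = -0.63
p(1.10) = -1.64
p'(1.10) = -0.56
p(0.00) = -20.74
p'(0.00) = 288.83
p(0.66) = -1.73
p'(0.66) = 1.38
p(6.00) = -38.55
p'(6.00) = -38.98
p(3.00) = -5.20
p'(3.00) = -3.09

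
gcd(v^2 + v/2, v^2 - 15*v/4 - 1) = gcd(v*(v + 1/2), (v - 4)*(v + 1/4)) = 1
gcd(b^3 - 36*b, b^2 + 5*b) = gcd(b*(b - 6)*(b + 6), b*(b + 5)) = b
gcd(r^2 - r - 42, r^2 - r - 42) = r^2 - r - 42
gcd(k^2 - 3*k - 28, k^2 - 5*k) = 1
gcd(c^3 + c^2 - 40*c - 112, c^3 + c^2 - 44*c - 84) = c - 7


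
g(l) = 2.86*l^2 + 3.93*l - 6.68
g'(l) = 5.72*l + 3.93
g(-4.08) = 24.89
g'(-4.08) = -19.41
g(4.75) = 76.52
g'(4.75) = 31.10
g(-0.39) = -7.78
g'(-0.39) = 1.70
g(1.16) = 1.73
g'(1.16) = 10.57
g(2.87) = 28.16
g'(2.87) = 20.35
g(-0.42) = -7.83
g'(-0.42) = 1.53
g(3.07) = 32.34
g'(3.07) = 21.49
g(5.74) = 110.11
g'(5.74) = 36.76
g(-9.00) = 189.61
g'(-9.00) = -47.55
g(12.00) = 452.32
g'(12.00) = 72.57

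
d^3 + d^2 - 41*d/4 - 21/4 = (d - 3)*(d + 1/2)*(d + 7/2)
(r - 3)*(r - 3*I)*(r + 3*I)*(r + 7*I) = r^4 - 3*r^3 + 7*I*r^3 + 9*r^2 - 21*I*r^2 - 27*r + 63*I*r - 189*I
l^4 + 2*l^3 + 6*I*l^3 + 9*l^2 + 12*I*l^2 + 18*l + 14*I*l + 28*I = (l + 2)*(l - 2*I)*(l + I)*(l + 7*I)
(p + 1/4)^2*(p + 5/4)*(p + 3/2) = p^4 + 13*p^3/4 + 53*p^2/16 + 71*p/64 + 15/128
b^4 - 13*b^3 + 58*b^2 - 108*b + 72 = (b - 6)*(b - 3)*(b - 2)^2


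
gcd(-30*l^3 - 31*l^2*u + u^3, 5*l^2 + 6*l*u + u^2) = 5*l^2 + 6*l*u + u^2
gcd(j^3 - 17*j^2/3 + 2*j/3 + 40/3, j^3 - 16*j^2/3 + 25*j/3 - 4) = 1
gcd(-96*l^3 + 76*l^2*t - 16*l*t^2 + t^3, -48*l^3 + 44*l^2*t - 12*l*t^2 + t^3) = 12*l^2 - 8*l*t + t^2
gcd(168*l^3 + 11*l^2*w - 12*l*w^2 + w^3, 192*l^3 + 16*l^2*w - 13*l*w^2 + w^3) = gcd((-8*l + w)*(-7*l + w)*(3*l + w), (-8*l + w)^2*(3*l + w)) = -24*l^2 - 5*l*w + w^2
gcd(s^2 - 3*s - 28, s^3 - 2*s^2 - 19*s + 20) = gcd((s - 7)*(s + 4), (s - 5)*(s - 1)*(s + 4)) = s + 4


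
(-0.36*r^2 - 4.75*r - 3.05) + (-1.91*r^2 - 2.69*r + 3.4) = -2.27*r^2 - 7.44*r + 0.35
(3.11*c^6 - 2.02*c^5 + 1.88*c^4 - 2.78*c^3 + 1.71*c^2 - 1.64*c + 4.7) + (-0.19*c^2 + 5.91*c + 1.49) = 3.11*c^6 - 2.02*c^5 + 1.88*c^4 - 2.78*c^3 + 1.52*c^2 + 4.27*c + 6.19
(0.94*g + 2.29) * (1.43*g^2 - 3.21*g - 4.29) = 1.3442*g^3 + 0.2573*g^2 - 11.3835*g - 9.8241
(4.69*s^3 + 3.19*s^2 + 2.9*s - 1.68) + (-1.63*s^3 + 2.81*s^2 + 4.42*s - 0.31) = 3.06*s^3 + 6.0*s^2 + 7.32*s - 1.99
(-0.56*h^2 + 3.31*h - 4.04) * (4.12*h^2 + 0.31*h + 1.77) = -2.3072*h^4 + 13.4636*h^3 - 16.6099*h^2 + 4.6063*h - 7.1508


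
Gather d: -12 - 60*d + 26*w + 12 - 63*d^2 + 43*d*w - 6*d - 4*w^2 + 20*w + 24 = -63*d^2 + d*(43*w - 66) - 4*w^2 + 46*w + 24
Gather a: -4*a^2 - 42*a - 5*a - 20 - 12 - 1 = -4*a^2 - 47*a - 33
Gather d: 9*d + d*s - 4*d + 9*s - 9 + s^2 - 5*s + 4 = d*(s + 5) + s^2 + 4*s - 5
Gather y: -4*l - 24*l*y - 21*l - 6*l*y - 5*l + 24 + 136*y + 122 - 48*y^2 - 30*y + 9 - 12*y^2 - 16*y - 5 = -30*l - 60*y^2 + y*(90 - 30*l) + 150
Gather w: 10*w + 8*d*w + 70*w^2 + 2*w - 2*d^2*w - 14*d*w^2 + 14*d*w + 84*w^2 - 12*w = w^2*(154 - 14*d) + w*(-2*d^2 + 22*d)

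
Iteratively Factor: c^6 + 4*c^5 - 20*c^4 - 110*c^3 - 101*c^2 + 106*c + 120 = (c - 1)*(c^5 + 5*c^4 - 15*c^3 - 125*c^2 - 226*c - 120) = (c - 1)*(c + 3)*(c^4 + 2*c^3 - 21*c^2 - 62*c - 40) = (c - 5)*(c - 1)*(c + 3)*(c^3 + 7*c^2 + 14*c + 8) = (c - 5)*(c - 1)*(c + 3)*(c + 4)*(c^2 + 3*c + 2) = (c - 5)*(c - 1)*(c + 2)*(c + 3)*(c + 4)*(c + 1)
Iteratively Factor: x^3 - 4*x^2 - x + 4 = (x + 1)*(x^2 - 5*x + 4) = (x - 4)*(x + 1)*(x - 1)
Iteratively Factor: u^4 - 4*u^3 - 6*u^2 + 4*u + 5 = (u - 5)*(u^3 + u^2 - u - 1) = (u - 5)*(u + 1)*(u^2 - 1) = (u - 5)*(u - 1)*(u + 1)*(u + 1)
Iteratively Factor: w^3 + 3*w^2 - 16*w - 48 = (w + 3)*(w^2 - 16) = (w - 4)*(w + 3)*(w + 4)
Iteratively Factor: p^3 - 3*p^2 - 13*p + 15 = (p + 3)*(p^2 - 6*p + 5) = (p - 1)*(p + 3)*(p - 5)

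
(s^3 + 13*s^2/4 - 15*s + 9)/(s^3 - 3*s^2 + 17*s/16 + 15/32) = 8*(s^2 + 4*s - 12)/(8*s^2 - 18*s - 5)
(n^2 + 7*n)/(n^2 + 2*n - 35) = n/(n - 5)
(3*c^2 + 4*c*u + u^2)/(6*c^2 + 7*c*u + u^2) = (3*c + u)/(6*c + u)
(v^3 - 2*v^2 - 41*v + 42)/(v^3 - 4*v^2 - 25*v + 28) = (v + 6)/(v + 4)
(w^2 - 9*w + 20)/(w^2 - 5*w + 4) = (w - 5)/(w - 1)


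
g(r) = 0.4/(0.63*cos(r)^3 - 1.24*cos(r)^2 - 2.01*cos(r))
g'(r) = 0.4*(1.89*sin(r)*cos(r)^2 - 2.48*sin(r)*cos(r) - 2.01*sin(r))/(0.63*cos(r)^3 - 1.24*cos(r)^2 - 2.01*cos(r))^2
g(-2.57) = 0.91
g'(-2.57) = -1.59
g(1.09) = -0.35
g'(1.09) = -0.76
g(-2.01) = 0.69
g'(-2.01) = 0.66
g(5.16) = -0.38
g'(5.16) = 0.89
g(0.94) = -0.27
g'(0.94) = -0.41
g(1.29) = -0.63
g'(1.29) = -2.40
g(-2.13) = 0.64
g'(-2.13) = 0.14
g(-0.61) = -0.19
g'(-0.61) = 0.14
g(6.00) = -0.16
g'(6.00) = 0.05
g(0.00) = -0.15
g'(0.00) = 0.00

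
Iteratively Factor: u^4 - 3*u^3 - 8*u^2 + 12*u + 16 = (u - 2)*(u^3 - u^2 - 10*u - 8) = (u - 2)*(u + 1)*(u^2 - 2*u - 8) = (u - 2)*(u + 1)*(u + 2)*(u - 4)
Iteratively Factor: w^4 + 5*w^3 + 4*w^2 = (w)*(w^3 + 5*w^2 + 4*w) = w*(w + 1)*(w^2 + 4*w) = w*(w + 1)*(w + 4)*(w)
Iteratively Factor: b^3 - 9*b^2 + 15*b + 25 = (b - 5)*(b^2 - 4*b - 5) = (b - 5)*(b + 1)*(b - 5)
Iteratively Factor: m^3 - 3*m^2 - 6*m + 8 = (m + 2)*(m^2 - 5*m + 4) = (m - 1)*(m + 2)*(m - 4)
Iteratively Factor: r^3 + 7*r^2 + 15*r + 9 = (r + 3)*(r^2 + 4*r + 3) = (r + 3)^2*(r + 1)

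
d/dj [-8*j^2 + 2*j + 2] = 2 - 16*j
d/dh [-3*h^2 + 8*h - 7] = 8 - 6*h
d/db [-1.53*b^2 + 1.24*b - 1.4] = 1.24 - 3.06*b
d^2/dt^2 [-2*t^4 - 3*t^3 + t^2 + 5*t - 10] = -24*t^2 - 18*t + 2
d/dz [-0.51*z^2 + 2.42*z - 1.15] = 2.42 - 1.02*z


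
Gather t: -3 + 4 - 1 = 0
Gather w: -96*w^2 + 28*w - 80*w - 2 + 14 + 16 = -96*w^2 - 52*w + 28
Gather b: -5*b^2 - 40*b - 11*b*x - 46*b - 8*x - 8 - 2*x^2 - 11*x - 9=-5*b^2 + b*(-11*x - 86) - 2*x^2 - 19*x - 17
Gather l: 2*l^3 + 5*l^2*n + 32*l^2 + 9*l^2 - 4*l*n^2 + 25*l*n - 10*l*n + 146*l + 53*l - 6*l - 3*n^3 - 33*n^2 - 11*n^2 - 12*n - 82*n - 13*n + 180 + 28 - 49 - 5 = 2*l^3 + l^2*(5*n + 41) + l*(-4*n^2 + 15*n + 193) - 3*n^3 - 44*n^2 - 107*n + 154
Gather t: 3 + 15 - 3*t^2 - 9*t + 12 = -3*t^2 - 9*t + 30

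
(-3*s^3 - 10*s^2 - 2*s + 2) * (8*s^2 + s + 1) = -24*s^5 - 83*s^4 - 29*s^3 + 4*s^2 + 2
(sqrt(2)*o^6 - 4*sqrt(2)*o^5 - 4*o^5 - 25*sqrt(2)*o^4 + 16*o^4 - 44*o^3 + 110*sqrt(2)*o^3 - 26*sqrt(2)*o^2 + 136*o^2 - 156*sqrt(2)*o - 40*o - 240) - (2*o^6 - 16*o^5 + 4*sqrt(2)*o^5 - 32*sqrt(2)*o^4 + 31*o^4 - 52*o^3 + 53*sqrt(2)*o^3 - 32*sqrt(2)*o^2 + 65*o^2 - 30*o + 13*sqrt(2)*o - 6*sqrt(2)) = -2*o^6 + sqrt(2)*o^6 - 8*sqrt(2)*o^5 + 12*o^5 - 15*o^4 + 7*sqrt(2)*o^4 + 8*o^3 + 57*sqrt(2)*o^3 + 6*sqrt(2)*o^2 + 71*o^2 - 169*sqrt(2)*o - 10*o - 240 + 6*sqrt(2)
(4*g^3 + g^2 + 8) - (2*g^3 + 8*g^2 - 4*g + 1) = 2*g^3 - 7*g^2 + 4*g + 7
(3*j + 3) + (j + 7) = 4*j + 10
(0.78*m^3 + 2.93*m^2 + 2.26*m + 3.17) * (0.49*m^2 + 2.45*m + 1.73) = 0.3822*m^5 + 3.3467*m^4 + 9.6353*m^3 + 12.1592*m^2 + 11.6763*m + 5.4841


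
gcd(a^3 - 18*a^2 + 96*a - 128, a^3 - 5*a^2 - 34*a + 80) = a^2 - 10*a + 16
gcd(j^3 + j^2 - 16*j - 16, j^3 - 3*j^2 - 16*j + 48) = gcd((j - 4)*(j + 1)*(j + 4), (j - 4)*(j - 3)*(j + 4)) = j^2 - 16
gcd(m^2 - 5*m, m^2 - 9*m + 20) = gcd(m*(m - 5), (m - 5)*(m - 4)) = m - 5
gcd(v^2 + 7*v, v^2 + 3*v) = v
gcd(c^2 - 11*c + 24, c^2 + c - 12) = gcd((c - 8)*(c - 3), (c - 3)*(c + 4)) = c - 3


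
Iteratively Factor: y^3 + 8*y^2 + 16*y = (y)*(y^2 + 8*y + 16) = y*(y + 4)*(y + 4)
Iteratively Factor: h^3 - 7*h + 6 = (h - 2)*(h^2 + 2*h - 3) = (h - 2)*(h + 3)*(h - 1)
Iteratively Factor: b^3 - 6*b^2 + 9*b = (b - 3)*(b^2 - 3*b) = (b - 3)^2*(b)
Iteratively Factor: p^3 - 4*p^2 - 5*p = (p)*(p^2 - 4*p - 5) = p*(p - 5)*(p + 1)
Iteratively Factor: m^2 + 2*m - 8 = (m + 4)*(m - 2)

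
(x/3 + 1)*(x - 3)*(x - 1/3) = x^3/3 - x^2/9 - 3*x + 1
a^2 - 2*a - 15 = (a - 5)*(a + 3)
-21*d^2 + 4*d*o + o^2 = (-3*d + o)*(7*d + o)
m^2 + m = m*(m + 1)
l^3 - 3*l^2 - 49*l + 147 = (l - 7)*(l - 3)*(l + 7)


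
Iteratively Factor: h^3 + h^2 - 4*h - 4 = (h + 1)*(h^2 - 4) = (h - 2)*(h + 1)*(h + 2)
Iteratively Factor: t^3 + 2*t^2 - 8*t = (t - 2)*(t^2 + 4*t) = (t - 2)*(t + 4)*(t)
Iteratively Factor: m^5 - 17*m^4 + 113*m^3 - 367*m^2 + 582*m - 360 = (m - 2)*(m^4 - 15*m^3 + 83*m^2 - 201*m + 180) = (m - 5)*(m - 2)*(m^3 - 10*m^2 + 33*m - 36) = (m - 5)*(m - 3)*(m - 2)*(m^2 - 7*m + 12) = (m - 5)*(m - 3)^2*(m - 2)*(m - 4)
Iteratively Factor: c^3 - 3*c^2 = (c)*(c^2 - 3*c) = c*(c - 3)*(c)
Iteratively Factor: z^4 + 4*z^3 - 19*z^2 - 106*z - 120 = (z + 3)*(z^3 + z^2 - 22*z - 40) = (z - 5)*(z + 3)*(z^2 + 6*z + 8) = (z - 5)*(z + 2)*(z + 3)*(z + 4)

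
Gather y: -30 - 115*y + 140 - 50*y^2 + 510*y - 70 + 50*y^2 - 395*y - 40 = 0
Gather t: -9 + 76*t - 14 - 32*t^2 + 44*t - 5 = -32*t^2 + 120*t - 28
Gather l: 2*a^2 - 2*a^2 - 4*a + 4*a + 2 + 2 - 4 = 0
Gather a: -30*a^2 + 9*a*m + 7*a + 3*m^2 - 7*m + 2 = -30*a^2 + a*(9*m + 7) + 3*m^2 - 7*m + 2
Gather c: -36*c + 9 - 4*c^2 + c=-4*c^2 - 35*c + 9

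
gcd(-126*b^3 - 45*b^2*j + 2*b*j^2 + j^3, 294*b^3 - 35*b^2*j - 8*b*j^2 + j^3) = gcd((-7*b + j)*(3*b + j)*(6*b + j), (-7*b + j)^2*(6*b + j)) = 42*b^2 + b*j - j^2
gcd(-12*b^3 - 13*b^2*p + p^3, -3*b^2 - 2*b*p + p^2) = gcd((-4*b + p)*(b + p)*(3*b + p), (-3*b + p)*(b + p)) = b + p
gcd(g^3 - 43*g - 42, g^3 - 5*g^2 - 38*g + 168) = g^2 - g - 42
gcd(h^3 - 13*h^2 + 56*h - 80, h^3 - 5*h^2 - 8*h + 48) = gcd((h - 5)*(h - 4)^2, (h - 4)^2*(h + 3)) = h^2 - 8*h + 16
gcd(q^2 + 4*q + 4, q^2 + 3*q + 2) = q + 2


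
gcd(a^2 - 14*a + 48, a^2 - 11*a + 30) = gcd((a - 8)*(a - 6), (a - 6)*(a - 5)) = a - 6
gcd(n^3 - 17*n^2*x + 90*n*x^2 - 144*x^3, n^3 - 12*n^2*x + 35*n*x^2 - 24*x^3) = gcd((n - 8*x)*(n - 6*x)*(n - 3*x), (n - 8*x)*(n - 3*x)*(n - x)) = n^2 - 11*n*x + 24*x^2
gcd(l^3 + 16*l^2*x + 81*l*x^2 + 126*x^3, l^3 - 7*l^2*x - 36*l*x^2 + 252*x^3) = l + 6*x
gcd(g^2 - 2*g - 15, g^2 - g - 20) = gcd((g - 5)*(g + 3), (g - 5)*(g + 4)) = g - 5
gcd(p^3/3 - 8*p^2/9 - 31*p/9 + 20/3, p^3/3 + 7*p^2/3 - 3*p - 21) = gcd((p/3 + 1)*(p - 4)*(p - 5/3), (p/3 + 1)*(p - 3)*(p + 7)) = p + 3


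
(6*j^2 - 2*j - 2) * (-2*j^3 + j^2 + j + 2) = -12*j^5 + 10*j^4 + 8*j^3 + 8*j^2 - 6*j - 4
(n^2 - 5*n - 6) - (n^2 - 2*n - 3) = -3*n - 3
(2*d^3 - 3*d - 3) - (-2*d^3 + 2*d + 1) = 4*d^3 - 5*d - 4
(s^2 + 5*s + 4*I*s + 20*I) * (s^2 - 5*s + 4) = s^4 + 4*I*s^3 - 21*s^2 + 20*s - 84*I*s + 80*I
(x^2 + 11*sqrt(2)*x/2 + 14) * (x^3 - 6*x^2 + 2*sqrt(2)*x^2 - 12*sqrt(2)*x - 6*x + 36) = x^5 - 6*x^4 + 15*sqrt(2)*x^4/2 - 45*sqrt(2)*x^3 + 30*x^3 - 180*x^2 - 5*sqrt(2)*x^2 - 84*x + 30*sqrt(2)*x + 504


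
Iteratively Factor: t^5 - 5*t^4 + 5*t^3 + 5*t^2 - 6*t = (t)*(t^4 - 5*t^3 + 5*t^2 + 5*t - 6) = t*(t + 1)*(t^3 - 6*t^2 + 11*t - 6) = t*(t - 3)*(t + 1)*(t^2 - 3*t + 2) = t*(t - 3)*(t - 2)*(t + 1)*(t - 1)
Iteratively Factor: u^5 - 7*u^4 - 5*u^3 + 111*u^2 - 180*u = (u - 5)*(u^4 - 2*u^3 - 15*u^2 + 36*u) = (u - 5)*(u - 3)*(u^3 + u^2 - 12*u) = (u - 5)*(u - 3)^2*(u^2 + 4*u) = (u - 5)*(u - 3)^2*(u + 4)*(u)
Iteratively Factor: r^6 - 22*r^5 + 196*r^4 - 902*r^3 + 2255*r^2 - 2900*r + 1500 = (r - 5)*(r^5 - 17*r^4 + 111*r^3 - 347*r^2 + 520*r - 300) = (r - 5)*(r - 3)*(r^4 - 14*r^3 + 69*r^2 - 140*r + 100) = (r - 5)*(r - 3)*(r - 2)*(r^3 - 12*r^2 + 45*r - 50) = (r - 5)*(r - 3)*(r - 2)^2*(r^2 - 10*r + 25) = (r - 5)^2*(r - 3)*(r - 2)^2*(r - 5)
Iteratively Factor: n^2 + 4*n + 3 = (n + 1)*(n + 3)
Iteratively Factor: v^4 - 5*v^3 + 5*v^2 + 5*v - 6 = (v + 1)*(v^3 - 6*v^2 + 11*v - 6) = (v - 1)*(v + 1)*(v^2 - 5*v + 6) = (v - 2)*(v - 1)*(v + 1)*(v - 3)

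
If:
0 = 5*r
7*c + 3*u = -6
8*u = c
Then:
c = -48/59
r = 0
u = -6/59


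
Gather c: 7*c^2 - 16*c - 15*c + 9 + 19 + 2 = 7*c^2 - 31*c + 30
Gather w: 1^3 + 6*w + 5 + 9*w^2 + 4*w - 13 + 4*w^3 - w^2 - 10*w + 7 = 4*w^3 + 8*w^2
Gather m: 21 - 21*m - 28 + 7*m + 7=-14*m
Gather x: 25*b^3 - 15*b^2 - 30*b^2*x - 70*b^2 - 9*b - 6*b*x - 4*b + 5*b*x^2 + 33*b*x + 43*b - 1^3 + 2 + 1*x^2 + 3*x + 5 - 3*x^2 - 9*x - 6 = 25*b^3 - 85*b^2 + 30*b + x^2*(5*b - 2) + x*(-30*b^2 + 27*b - 6)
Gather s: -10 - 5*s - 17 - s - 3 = -6*s - 30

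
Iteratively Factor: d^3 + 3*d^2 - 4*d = (d - 1)*(d^2 + 4*d) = d*(d - 1)*(d + 4)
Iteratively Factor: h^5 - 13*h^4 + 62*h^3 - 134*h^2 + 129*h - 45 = (h - 3)*(h^4 - 10*h^3 + 32*h^2 - 38*h + 15) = (h - 3)*(h - 1)*(h^3 - 9*h^2 + 23*h - 15) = (h - 3)*(h - 1)^2*(h^2 - 8*h + 15) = (h - 3)^2*(h - 1)^2*(h - 5)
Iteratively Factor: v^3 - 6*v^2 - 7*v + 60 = (v - 4)*(v^2 - 2*v - 15) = (v - 4)*(v + 3)*(v - 5)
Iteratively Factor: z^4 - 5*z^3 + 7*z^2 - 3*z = (z - 1)*(z^3 - 4*z^2 + 3*z) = (z - 1)^2*(z^2 - 3*z) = (z - 3)*(z - 1)^2*(z)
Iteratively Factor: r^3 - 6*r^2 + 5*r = (r - 5)*(r^2 - r) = r*(r - 5)*(r - 1)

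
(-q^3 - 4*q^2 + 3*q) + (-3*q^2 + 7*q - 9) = -q^3 - 7*q^2 + 10*q - 9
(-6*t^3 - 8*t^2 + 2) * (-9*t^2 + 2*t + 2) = 54*t^5 + 60*t^4 - 28*t^3 - 34*t^2 + 4*t + 4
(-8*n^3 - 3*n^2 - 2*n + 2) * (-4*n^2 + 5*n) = 32*n^5 - 28*n^4 - 7*n^3 - 18*n^2 + 10*n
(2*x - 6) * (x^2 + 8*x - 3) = 2*x^3 + 10*x^2 - 54*x + 18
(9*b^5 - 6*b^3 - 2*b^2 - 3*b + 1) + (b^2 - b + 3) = 9*b^5 - 6*b^3 - b^2 - 4*b + 4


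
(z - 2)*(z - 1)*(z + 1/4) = z^3 - 11*z^2/4 + 5*z/4 + 1/2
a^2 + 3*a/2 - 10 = (a - 5/2)*(a + 4)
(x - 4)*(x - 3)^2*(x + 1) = x^4 - 9*x^3 + 23*x^2 - 3*x - 36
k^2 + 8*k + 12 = (k + 2)*(k + 6)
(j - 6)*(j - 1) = j^2 - 7*j + 6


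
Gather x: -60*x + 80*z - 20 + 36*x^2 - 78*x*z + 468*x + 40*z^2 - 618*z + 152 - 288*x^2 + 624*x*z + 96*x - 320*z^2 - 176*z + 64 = -252*x^2 + x*(546*z + 504) - 280*z^2 - 714*z + 196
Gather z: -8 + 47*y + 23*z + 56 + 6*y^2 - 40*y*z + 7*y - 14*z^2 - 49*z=6*y^2 + 54*y - 14*z^2 + z*(-40*y - 26) + 48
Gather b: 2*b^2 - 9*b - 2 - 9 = 2*b^2 - 9*b - 11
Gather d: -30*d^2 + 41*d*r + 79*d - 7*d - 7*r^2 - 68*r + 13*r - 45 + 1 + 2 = -30*d^2 + d*(41*r + 72) - 7*r^2 - 55*r - 42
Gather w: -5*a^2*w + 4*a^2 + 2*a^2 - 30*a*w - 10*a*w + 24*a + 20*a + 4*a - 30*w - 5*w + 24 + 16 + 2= 6*a^2 + 48*a + w*(-5*a^2 - 40*a - 35) + 42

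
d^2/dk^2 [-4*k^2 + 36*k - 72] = -8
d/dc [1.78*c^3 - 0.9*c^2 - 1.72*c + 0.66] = 5.34*c^2 - 1.8*c - 1.72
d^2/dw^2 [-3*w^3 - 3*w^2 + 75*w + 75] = -18*w - 6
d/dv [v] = 1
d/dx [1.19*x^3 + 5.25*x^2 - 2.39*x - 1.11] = 3.57*x^2 + 10.5*x - 2.39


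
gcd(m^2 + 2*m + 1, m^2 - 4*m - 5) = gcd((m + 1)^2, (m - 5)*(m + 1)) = m + 1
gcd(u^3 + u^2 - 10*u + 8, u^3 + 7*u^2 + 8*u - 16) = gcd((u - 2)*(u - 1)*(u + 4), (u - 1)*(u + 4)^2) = u^2 + 3*u - 4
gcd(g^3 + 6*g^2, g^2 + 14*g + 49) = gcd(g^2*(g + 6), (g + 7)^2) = 1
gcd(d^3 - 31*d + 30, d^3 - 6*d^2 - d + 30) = d - 5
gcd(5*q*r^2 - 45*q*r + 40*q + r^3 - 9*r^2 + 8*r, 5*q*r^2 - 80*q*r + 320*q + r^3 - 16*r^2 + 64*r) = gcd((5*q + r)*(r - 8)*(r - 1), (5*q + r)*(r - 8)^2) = 5*q*r - 40*q + r^2 - 8*r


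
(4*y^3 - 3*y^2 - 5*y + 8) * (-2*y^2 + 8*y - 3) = -8*y^5 + 38*y^4 - 26*y^3 - 47*y^2 + 79*y - 24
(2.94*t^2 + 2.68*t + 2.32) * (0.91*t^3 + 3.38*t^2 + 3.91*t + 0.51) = 2.6754*t^5 + 12.376*t^4 + 22.665*t^3 + 19.8198*t^2 + 10.438*t + 1.1832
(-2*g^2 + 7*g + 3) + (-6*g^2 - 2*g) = -8*g^2 + 5*g + 3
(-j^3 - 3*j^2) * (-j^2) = j^5 + 3*j^4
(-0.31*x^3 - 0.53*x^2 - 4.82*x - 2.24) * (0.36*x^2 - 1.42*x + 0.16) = -0.1116*x^5 + 0.2494*x^4 - 1.0322*x^3 + 5.9532*x^2 + 2.4096*x - 0.3584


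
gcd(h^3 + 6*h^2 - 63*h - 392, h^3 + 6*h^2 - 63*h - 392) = h^3 + 6*h^2 - 63*h - 392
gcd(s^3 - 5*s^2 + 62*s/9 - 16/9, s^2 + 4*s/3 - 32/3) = s - 8/3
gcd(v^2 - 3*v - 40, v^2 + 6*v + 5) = v + 5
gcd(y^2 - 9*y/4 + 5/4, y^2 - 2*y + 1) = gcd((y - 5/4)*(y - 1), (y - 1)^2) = y - 1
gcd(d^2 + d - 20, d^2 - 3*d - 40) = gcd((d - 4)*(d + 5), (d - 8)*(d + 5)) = d + 5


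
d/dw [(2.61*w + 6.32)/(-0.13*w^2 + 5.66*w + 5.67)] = (0.3393*w^2 + 1.6432*w - 20.9725)/(0.0169*w^4 - 1.4716*w^3 + 30.5614*w^2 + 64.1844*w + 32.1489)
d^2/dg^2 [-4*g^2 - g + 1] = -8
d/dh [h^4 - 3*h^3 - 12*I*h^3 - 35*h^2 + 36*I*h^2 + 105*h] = 4*h^3 + h^2*(-9 - 36*I) + h*(-70 + 72*I) + 105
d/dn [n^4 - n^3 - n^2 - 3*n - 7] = 4*n^3 - 3*n^2 - 2*n - 3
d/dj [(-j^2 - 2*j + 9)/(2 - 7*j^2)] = 2*(-7*j^2 + 61*j - 2)/(49*j^4 - 28*j^2 + 4)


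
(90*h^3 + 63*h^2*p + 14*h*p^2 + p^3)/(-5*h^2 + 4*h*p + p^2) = (18*h^2 + 9*h*p + p^2)/(-h + p)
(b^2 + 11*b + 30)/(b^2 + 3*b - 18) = (b + 5)/(b - 3)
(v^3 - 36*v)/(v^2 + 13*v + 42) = v*(v - 6)/(v + 7)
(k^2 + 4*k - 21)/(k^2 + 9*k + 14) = (k - 3)/(k + 2)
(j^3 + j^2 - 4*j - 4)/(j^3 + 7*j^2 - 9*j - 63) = (j^3 + j^2 - 4*j - 4)/(j^3 + 7*j^2 - 9*j - 63)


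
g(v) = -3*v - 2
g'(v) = -3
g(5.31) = -17.93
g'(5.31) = -3.00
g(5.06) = -17.18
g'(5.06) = -3.00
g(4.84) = -16.52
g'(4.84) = -3.00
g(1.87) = -7.61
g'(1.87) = -3.00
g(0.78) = -4.34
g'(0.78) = -3.00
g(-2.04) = 4.12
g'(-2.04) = -3.00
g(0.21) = -2.63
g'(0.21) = -3.00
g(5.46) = -18.38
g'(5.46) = -3.00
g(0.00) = -2.00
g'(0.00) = -3.00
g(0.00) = -2.00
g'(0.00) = -3.00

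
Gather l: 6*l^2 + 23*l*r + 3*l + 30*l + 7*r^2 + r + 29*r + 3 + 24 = 6*l^2 + l*(23*r + 33) + 7*r^2 + 30*r + 27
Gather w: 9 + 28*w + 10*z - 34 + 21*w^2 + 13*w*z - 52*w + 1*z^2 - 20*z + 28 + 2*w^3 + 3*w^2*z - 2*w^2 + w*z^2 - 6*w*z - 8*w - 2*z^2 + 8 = 2*w^3 + w^2*(3*z + 19) + w*(z^2 + 7*z - 32) - z^2 - 10*z + 11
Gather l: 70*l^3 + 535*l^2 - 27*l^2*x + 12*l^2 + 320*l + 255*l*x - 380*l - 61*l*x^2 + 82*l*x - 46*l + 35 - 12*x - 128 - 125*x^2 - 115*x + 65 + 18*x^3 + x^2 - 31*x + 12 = 70*l^3 + l^2*(547 - 27*x) + l*(-61*x^2 + 337*x - 106) + 18*x^3 - 124*x^2 - 158*x - 16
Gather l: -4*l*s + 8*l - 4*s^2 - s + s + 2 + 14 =l*(8 - 4*s) - 4*s^2 + 16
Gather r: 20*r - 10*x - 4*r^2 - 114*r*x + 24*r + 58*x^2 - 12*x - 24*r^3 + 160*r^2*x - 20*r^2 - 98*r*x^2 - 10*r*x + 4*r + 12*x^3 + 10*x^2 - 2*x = -24*r^3 + r^2*(160*x - 24) + r*(-98*x^2 - 124*x + 48) + 12*x^3 + 68*x^2 - 24*x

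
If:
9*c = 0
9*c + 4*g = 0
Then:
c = 0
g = 0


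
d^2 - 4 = (d - 2)*(d + 2)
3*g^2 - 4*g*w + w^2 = (-3*g + w)*(-g + w)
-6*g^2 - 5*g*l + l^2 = (-6*g + l)*(g + l)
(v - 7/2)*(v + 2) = v^2 - 3*v/2 - 7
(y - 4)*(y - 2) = y^2 - 6*y + 8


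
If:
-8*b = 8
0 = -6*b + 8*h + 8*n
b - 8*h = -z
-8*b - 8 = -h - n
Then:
No Solution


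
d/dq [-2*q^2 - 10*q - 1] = -4*q - 10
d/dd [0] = 0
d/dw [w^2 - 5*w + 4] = 2*w - 5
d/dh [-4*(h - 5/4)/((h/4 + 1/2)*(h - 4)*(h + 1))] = 4*(8*h^3 - 19*h^2 + 10*h + 82)/(h^6 - 2*h^5 - 19*h^4 + 4*h^3 + 116*h^2 + 160*h + 64)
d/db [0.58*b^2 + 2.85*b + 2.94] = 1.16*b + 2.85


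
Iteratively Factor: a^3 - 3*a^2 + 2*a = (a - 2)*(a^2 - a) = a*(a - 2)*(a - 1)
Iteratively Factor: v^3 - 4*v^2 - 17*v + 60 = (v - 3)*(v^2 - v - 20) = (v - 5)*(v - 3)*(v + 4)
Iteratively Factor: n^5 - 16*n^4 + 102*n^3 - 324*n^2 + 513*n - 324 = (n - 3)*(n^4 - 13*n^3 + 63*n^2 - 135*n + 108) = (n - 3)^2*(n^3 - 10*n^2 + 33*n - 36) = (n - 3)^3*(n^2 - 7*n + 12) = (n - 3)^4*(n - 4)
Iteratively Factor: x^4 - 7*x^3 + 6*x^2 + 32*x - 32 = (x - 1)*(x^3 - 6*x^2 + 32) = (x - 1)*(x + 2)*(x^2 - 8*x + 16) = (x - 4)*(x - 1)*(x + 2)*(x - 4)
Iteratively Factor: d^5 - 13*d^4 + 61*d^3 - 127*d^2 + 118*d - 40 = (d - 4)*(d^4 - 9*d^3 + 25*d^2 - 27*d + 10) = (d - 4)*(d - 1)*(d^3 - 8*d^2 + 17*d - 10) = (d - 5)*(d - 4)*(d - 1)*(d^2 - 3*d + 2) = (d - 5)*(d - 4)*(d - 2)*(d - 1)*(d - 1)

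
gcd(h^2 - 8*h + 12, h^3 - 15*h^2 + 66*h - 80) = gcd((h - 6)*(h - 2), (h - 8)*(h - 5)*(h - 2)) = h - 2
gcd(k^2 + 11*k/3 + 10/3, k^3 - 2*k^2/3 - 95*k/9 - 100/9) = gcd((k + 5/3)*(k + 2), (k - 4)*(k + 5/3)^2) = k + 5/3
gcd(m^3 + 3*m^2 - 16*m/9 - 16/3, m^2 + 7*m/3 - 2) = m + 3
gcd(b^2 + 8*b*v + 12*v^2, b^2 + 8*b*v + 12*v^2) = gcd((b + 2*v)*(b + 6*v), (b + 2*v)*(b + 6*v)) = b^2 + 8*b*v + 12*v^2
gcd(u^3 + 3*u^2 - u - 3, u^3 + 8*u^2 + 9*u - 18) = u^2 + 2*u - 3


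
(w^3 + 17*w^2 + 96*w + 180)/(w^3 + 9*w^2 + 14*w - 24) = (w^2 + 11*w + 30)/(w^2 + 3*w - 4)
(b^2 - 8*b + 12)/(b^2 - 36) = (b - 2)/(b + 6)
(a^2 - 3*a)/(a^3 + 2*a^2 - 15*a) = 1/(a + 5)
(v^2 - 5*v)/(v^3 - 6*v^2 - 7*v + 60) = v/(v^2 - v - 12)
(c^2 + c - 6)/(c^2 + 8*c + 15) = (c - 2)/(c + 5)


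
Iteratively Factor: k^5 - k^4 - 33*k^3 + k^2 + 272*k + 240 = (k + 3)*(k^4 - 4*k^3 - 21*k^2 + 64*k + 80) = (k - 4)*(k + 3)*(k^3 - 21*k - 20) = (k - 4)*(k + 3)*(k + 4)*(k^2 - 4*k - 5) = (k - 4)*(k + 1)*(k + 3)*(k + 4)*(k - 5)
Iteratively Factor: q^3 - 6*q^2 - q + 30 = (q + 2)*(q^2 - 8*q + 15) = (q - 3)*(q + 2)*(q - 5)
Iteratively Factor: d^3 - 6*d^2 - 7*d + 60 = (d - 4)*(d^2 - 2*d - 15) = (d - 4)*(d + 3)*(d - 5)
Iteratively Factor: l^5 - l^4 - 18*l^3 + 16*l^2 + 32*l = (l - 2)*(l^4 + l^3 - 16*l^2 - 16*l) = (l - 4)*(l - 2)*(l^3 + 5*l^2 + 4*l) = (l - 4)*(l - 2)*(l + 1)*(l^2 + 4*l) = (l - 4)*(l - 2)*(l + 1)*(l + 4)*(l)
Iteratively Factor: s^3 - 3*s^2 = (s)*(s^2 - 3*s) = s*(s - 3)*(s)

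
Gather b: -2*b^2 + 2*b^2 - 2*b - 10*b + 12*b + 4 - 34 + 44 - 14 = 0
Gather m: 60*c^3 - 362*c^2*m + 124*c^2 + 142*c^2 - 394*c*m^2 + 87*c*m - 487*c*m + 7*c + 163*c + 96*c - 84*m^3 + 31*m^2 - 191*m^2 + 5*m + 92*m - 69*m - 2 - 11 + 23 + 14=60*c^3 + 266*c^2 + 266*c - 84*m^3 + m^2*(-394*c - 160) + m*(-362*c^2 - 400*c + 28) + 24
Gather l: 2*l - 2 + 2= 2*l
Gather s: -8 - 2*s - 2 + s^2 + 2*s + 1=s^2 - 9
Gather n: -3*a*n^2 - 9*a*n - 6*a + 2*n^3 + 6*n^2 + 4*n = -6*a + 2*n^3 + n^2*(6 - 3*a) + n*(4 - 9*a)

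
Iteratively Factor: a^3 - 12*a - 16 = (a + 2)*(a^2 - 2*a - 8) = (a - 4)*(a + 2)*(a + 2)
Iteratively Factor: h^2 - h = (h - 1)*(h)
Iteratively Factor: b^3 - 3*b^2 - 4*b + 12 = (b - 2)*(b^2 - b - 6) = (b - 3)*(b - 2)*(b + 2)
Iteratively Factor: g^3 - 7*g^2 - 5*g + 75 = (g + 3)*(g^2 - 10*g + 25) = (g - 5)*(g + 3)*(g - 5)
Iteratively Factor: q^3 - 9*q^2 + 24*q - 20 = (q - 2)*(q^2 - 7*q + 10) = (q - 2)^2*(q - 5)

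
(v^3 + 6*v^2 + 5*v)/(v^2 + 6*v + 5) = v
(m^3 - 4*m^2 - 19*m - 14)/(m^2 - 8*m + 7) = (m^2 + 3*m + 2)/(m - 1)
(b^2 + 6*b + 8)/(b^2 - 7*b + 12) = (b^2 + 6*b + 8)/(b^2 - 7*b + 12)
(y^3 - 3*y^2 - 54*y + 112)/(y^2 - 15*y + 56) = (y^2 + 5*y - 14)/(y - 7)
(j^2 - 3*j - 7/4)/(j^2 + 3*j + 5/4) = (2*j - 7)/(2*j + 5)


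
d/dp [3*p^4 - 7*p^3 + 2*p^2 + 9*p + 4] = 12*p^3 - 21*p^2 + 4*p + 9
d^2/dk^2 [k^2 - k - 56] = 2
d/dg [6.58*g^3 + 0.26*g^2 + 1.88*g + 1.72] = 19.74*g^2 + 0.52*g + 1.88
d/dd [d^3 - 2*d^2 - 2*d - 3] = 3*d^2 - 4*d - 2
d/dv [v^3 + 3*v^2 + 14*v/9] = 3*v^2 + 6*v + 14/9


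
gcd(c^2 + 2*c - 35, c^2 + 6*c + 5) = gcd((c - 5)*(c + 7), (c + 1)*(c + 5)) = 1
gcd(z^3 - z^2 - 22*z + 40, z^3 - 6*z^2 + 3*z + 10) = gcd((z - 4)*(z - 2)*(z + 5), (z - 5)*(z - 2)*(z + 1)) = z - 2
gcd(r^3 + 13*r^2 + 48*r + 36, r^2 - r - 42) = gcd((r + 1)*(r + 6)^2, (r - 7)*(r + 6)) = r + 6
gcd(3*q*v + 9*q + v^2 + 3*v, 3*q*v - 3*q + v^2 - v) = 3*q + v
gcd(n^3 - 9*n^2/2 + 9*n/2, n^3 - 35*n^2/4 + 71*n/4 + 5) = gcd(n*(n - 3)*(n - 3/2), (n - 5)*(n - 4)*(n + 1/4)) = 1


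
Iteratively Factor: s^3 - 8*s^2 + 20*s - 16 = (s - 4)*(s^2 - 4*s + 4) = (s - 4)*(s - 2)*(s - 2)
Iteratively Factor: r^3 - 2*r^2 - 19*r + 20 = (r - 1)*(r^2 - r - 20) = (r - 1)*(r + 4)*(r - 5)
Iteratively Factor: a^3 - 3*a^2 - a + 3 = (a - 3)*(a^2 - 1) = (a - 3)*(a + 1)*(a - 1)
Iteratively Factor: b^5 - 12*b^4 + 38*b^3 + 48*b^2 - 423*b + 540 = (b - 5)*(b^4 - 7*b^3 + 3*b^2 + 63*b - 108) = (b - 5)*(b + 3)*(b^3 - 10*b^2 + 33*b - 36) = (b - 5)*(b - 4)*(b + 3)*(b^2 - 6*b + 9) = (b - 5)*(b - 4)*(b - 3)*(b + 3)*(b - 3)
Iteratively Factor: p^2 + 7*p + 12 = (p + 3)*(p + 4)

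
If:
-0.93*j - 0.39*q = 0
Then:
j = -0.419354838709677*q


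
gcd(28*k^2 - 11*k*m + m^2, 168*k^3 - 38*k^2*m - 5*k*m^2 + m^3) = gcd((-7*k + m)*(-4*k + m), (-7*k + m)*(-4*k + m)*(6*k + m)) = 28*k^2 - 11*k*m + m^2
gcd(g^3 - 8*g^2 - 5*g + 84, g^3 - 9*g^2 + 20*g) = g - 4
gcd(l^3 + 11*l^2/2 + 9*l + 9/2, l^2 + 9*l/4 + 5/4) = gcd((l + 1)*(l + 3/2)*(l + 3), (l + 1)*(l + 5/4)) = l + 1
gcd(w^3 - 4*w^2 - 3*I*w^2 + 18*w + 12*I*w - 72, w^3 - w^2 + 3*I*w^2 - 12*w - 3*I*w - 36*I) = w^2 + w*(-4 + 3*I) - 12*I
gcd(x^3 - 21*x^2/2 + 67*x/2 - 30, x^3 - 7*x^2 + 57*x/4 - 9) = x^2 - 11*x/2 + 6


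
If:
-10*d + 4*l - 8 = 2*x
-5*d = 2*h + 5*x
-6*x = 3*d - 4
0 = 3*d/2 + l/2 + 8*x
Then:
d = 52/11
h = -250/33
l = 428/33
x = -56/33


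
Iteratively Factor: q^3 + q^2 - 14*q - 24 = (q + 2)*(q^2 - q - 12) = (q - 4)*(q + 2)*(q + 3)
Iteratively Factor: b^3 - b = (b)*(b^2 - 1) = b*(b + 1)*(b - 1)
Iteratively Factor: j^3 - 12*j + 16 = (j - 2)*(j^2 + 2*j - 8) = (j - 2)^2*(j + 4)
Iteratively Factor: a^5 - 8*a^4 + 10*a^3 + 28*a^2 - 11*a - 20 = (a + 1)*(a^4 - 9*a^3 + 19*a^2 + 9*a - 20) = (a - 5)*(a + 1)*(a^3 - 4*a^2 - a + 4) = (a - 5)*(a - 1)*(a + 1)*(a^2 - 3*a - 4) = (a - 5)*(a - 1)*(a + 1)^2*(a - 4)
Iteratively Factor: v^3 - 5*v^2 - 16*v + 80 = (v + 4)*(v^2 - 9*v + 20) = (v - 4)*(v + 4)*(v - 5)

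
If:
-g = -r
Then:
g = r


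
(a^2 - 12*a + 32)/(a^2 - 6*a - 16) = (a - 4)/(a + 2)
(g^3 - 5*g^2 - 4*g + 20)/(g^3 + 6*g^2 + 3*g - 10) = (g^2 - 7*g + 10)/(g^2 + 4*g - 5)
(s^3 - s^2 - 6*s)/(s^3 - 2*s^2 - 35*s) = (-s^2 + s + 6)/(-s^2 + 2*s + 35)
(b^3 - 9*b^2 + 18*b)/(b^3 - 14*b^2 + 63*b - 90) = b/(b - 5)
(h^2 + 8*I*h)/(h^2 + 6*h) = (h + 8*I)/(h + 6)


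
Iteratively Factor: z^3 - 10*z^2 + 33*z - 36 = (z - 3)*(z^2 - 7*z + 12) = (z - 3)^2*(z - 4)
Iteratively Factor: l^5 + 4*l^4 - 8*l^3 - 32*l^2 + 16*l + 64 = (l + 4)*(l^4 - 8*l^2 + 16) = (l + 2)*(l + 4)*(l^3 - 2*l^2 - 4*l + 8) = (l - 2)*(l + 2)*(l + 4)*(l^2 - 4) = (l - 2)*(l + 2)^2*(l + 4)*(l - 2)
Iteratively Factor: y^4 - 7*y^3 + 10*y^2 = (y)*(y^3 - 7*y^2 + 10*y) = y*(y - 5)*(y^2 - 2*y) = y^2*(y - 5)*(y - 2)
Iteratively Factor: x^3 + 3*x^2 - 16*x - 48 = (x + 4)*(x^2 - x - 12) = (x + 3)*(x + 4)*(x - 4)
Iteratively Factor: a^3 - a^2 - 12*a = (a - 4)*(a^2 + 3*a) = a*(a - 4)*(a + 3)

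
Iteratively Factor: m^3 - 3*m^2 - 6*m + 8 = (m - 4)*(m^2 + m - 2) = (m - 4)*(m + 2)*(m - 1)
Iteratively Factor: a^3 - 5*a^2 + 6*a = (a)*(a^2 - 5*a + 6) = a*(a - 2)*(a - 3)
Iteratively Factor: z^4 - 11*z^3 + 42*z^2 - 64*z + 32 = (z - 4)*(z^3 - 7*z^2 + 14*z - 8) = (z - 4)*(z - 2)*(z^2 - 5*z + 4) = (z - 4)*(z - 2)*(z - 1)*(z - 4)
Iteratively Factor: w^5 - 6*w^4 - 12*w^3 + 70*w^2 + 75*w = (w - 5)*(w^4 - w^3 - 17*w^2 - 15*w) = (w - 5)^2*(w^3 + 4*w^2 + 3*w) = (w - 5)^2*(w + 1)*(w^2 + 3*w) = (w - 5)^2*(w + 1)*(w + 3)*(w)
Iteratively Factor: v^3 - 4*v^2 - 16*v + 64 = (v - 4)*(v^2 - 16) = (v - 4)*(v + 4)*(v - 4)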